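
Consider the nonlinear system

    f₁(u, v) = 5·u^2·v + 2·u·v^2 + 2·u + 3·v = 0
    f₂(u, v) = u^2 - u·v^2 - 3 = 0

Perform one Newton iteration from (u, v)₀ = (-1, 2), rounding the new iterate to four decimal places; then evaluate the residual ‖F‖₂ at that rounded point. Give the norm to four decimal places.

3.7505

At (-1, 2): F = (6.0000, 2.0000).
Jacobian J = [[10·u·v + 2·v^2 + 2, 5·u^2 + 4·u·v + 3], [2·u - v^2, -2·u·v]].
At the point, J = [[-10.0000, 0.0000], [-6.0000, 4.0000]] (det J = -40.0000).
Solving J·Δ = −F gives Δ = (0.6000, 0.4000).
Then the next iterate is (u, v)₁ = (-0.4000, 2.4000).
Re-evaluating at (-0.4000, 2.4000): F = (3.7120, -0.5360), so ‖F‖₂ = 3.7505.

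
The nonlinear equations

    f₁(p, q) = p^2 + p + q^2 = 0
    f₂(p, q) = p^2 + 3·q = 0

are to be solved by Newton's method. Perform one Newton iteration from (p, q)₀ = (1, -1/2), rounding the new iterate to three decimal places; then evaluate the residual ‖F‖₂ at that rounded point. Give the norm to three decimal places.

At (1, -1/2): F = (2.250, -0.500).
Jacobian J = [[2·p + 1, 2·q], [2·p, 3]].
At the point, J = [[3.000, -1.000], [2.000, 3.000]] (det J = 11.000).
Solving J·Δ = −F gives Δ = (-0.568, 0.545).
Then the next iterate is (p, q)₁ = (0.432, 0.045).
Re-evaluating at (0.432, 0.045): F = (0.62065, 0.32162), so ‖F‖₂ = 0.699.

0.699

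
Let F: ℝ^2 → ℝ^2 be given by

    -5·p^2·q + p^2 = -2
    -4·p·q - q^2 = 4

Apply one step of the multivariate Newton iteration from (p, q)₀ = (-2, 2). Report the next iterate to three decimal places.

At (-2, 2): F = (-34.000, 8.000).
Jacobian J = [[-10·p·q + 2·p, -5·p^2], [-4·q, -4·p - 2·q]].
At the point, J = [[36.000, -20.000], [-8.000, 4.000]] (det J = -16.000).
Solving J·Δ = −F gives Δ = (1.500, 1.000).
Then the next iterate is (p, q)₁ = (-0.500, 3.000).

(-0.500, 3.000)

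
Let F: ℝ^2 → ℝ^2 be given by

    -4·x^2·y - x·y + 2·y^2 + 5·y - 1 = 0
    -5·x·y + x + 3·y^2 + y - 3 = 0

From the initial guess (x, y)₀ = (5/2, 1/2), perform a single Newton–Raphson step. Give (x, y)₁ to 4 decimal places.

(2.7201, -0.1859)

At (5/2, 1/2): F = (-11.7500, -5.5000).
Jacobian J = [[-8·x·y - y, -4·x^2 - x + 4·y + 5], [-5·y + 1, -5·x + 6·y + 1]].
At the point, J = [[-10.5000, -20.5000], [-1.5000, -8.5000]] (det J = 58.5000).
Solving J·Δ = −F gives Δ = (0.2201, -0.6859).
Then the next iterate is (x, y)₁ = (2.7201, -0.1859).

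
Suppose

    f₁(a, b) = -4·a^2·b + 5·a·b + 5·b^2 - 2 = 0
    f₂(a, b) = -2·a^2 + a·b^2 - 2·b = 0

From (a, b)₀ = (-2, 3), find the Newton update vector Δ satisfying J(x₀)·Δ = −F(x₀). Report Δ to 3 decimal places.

(0.651, -1.496)

At (-2, 3): F = (-35.000, -32.000).
Jacobian J = [[-8·a·b + 5·b, -4·a^2 + 5·a + 10·b], [-4·a + b^2, 2·a·b - 2]].
At the point, J = [[63.000, 4.000], [17.000, -14.000]] (det J = -950.000).
Solving J·Δ = −F gives Δ = (0.651, -1.496).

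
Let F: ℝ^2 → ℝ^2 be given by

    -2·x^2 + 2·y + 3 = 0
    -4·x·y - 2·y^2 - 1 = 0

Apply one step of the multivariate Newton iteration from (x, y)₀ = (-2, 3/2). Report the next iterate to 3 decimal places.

(-1.393, 0.071)

At (-2, 3/2): F = (-2.000, 6.500).
Jacobian J = [[-4·x, 2], [-4·y, -4·x - 4·y]].
At the point, J = [[8.000, 2.000], [-6.000, 2.000]] (det J = 28.000).
Solving J·Δ = −F gives Δ = (0.607, -1.429).
Then the next iterate is (x, y)₁ = (-1.393, 0.071).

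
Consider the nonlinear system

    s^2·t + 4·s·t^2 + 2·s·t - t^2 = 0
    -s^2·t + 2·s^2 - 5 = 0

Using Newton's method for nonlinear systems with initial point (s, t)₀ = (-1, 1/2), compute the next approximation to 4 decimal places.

(-2.0132, 0.0395)

At (-1, 1/2): F = (-1.7500, -3.5000).
Jacobian J = [[2·s·t + 4·t^2 + 2·t, s^2 + 8·s·t + 2·s - 2·t], [-2·s·t + 4·s, -s^2]].
At the point, J = [[1.0000, -6.0000], [-3.0000, -1.0000]] (det J = -19.0000).
Solving J·Δ = −F gives Δ = (-1.0132, -0.4605).
Then the next iterate is (s, t)₁ = (-2.0132, 0.0395).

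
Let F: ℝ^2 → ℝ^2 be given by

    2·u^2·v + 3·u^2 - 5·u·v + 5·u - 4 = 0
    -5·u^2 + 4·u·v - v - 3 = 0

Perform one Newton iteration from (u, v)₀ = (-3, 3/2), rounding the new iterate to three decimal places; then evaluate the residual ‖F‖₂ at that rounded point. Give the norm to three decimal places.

17.880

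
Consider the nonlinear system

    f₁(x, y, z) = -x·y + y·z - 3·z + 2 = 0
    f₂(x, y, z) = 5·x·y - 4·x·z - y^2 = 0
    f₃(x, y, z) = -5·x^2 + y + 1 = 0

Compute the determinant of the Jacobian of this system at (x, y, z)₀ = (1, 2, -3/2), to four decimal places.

-134.0000

J = [[-y, -x + z, y - 3], [5·y - 4·z, 5·x - 2·y, -4·x], [-10·x, 1, 0]].
At the point, J = [[-2.0000, -2.5000, -1.0000], [16.0000, 1.0000, -4.0000], [-10.0000, 1.0000, 0.0000]].
det J = -134.0000.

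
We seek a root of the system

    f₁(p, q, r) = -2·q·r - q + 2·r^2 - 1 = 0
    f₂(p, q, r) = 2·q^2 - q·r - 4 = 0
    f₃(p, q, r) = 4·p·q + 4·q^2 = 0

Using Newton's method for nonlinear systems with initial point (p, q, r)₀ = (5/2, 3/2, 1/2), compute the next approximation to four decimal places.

(0.6569, 0.9118, -1.8235)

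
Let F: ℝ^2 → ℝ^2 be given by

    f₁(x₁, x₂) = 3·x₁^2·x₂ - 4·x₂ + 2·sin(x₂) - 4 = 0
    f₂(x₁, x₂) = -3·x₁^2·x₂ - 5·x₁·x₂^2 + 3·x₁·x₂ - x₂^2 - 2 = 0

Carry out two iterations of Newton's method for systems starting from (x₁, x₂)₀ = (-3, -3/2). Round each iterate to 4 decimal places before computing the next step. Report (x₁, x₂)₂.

At (-3, -3/2): F = (-40.494990, 83.5000).
Jacobian J = [[6·x₁·x₂, 3·x₁^2 + 2·cos(x₂) - 4], [-6·x₁·x₂ - 5·x₂^2 + 3·x₂, -3·x₁^2 - 10·x₁·x₂ + 3·x₁ - 2·x₂]].
At the point, J = [[27.0000, 23.141474], [-42.7500, -78.0000]] (det J = -1116.701969).
Solving J·Δ = −F gives Δ = (1.0981, 0.4686).
Then the next iterate is (x₁, x₂)₁ = (-1.9019, -1.0314).
Round to (-1.9019, -1.0314) and repeat: F = (-12.782851, 24.129559), J = [[11.769718, 7.878907], [-20.182848, -34.110767]].
Δ = (1.0143, 0.1073), so (x₁, x₂)₂ = (-0.8876, -0.9241).

(-0.8876, -0.9241)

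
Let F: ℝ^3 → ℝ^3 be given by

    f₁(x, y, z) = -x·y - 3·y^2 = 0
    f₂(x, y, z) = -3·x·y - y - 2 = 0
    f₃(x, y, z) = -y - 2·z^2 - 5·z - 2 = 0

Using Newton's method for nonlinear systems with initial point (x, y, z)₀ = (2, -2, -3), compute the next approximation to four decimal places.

(1.1351, -1.0270, -2.4324)

At (2, -2, -3): F = (-8.0000, 12.0000, -3.0000).
Jacobian J = [[-y, -x - 6·y, 0], [-3·y, -3·x - 1, 0], [0, -1, -4·z - 5]].
At the point, J = [[2.0000, 10.0000, 0.0000], [6.0000, -7.0000, 0.0000], [0.0000, -1.0000, 7.0000]] (det J = -518.0000).
Solving J·Δ = −F gives Δ = (-0.8649, 0.9730, 0.5676).
Then the next iterate is (x, y, z)₁ = (1.1351, -1.0270, -2.4324).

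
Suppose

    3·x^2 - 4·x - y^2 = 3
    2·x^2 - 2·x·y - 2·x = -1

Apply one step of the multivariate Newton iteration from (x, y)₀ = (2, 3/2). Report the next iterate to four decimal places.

(2.0870, 1.3152)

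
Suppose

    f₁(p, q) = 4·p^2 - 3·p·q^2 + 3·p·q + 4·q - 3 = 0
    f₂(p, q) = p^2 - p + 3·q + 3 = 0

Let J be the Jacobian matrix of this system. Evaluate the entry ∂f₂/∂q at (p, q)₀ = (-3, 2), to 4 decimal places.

3.0000

∂f₂/∂q = 3.
At (-3, 2) this is 3.0000.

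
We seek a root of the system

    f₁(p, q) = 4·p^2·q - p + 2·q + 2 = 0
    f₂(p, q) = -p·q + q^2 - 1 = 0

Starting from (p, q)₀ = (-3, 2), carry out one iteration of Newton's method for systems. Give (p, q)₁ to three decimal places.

(-2.157, 0.955)

At (-3, 2): F = (81.000, 9.000).
Jacobian J = [[8·p·q - 1, 4·p^2 + 2], [-q, -p + 2·q]].
At the point, J = [[-49.000, 38.000], [-2.000, 7.000]] (det J = -267.000).
Solving J·Δ = −F gives Δ = (0.843, -1.045).
Then the next iterate is (p, q)₁ = (-2.157, 0.955).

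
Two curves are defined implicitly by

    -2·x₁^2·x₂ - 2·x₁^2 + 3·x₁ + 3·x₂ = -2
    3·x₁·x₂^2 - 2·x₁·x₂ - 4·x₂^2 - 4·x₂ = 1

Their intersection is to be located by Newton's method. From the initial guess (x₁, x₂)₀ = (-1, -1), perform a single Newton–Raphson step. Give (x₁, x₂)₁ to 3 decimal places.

At (-1, -1): F = (-4.000, -6.000).
Jacobian J = [[-4·x₁·x₂ - 4·x₁ + 3, -2·x₁^2 + 3], [3·x₂^2 - 2·x₂, 6·x₁·x₂ - 2·x₁ - 8·x₂ - 4]].
At the point, J = [[3.000, 1.000], [5.000, 12.000]] (det J = 31.000).
Solving J·Δ = −F gives Δ = (1.355, -0.065).
Then the next iterate is (x₁, x₂)₁ = (0.355, -1.065).

(0.355, -1.065)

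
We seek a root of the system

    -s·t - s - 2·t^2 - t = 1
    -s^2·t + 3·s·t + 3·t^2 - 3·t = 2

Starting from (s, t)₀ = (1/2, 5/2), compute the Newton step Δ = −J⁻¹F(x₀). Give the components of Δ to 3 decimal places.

At (1/2, 5/2): F = (-17.750, 12.375).
Jacobian J = [[-t - 1, -s - 4·t - 1], [-2·s·t + 3·t, -s^2 + 3·s + 6·t - 3]].
At the point, J = [[-3.500, -11.500], [5.000, 13.250]] (det J = 11.125).
Solving J·Δ = −F gives Δ = (8.348, -4.084).

(8.348, -4.084)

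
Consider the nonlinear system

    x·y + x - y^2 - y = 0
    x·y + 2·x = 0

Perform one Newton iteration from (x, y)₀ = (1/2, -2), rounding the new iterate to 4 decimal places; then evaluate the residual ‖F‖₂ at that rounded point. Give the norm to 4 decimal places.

At (1/2, -2): F = (-2.5000, 0.0000).
Jacobian J = [[y + 1, x - 2·y - 1], [y + 2, x]].
At the point, J = [[-1.0000, 3.5000], [0.0000, 0.5000]] (det J = -0.5000).
Solving J·Δ = −F gives Δ = (-2.5000, 0.0000).
Then the next iterate is (x, y)₁ = (-2.0000, -2.0000).
Re-evaluating at (-2.0000, -2.0000): F = (0.0000, 0.0000), so ‖F‖₂ = 0.0000.

0.0000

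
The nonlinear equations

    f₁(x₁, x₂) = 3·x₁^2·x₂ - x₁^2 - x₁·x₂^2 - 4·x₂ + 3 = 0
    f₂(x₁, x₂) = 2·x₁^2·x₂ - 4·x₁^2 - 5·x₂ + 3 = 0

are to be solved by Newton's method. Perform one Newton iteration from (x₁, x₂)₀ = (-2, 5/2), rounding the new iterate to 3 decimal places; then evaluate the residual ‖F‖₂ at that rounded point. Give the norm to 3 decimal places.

At (-2, 5/2): F = (31.500, -5.500).
Jacobian J = [[6·x₁·x₂ - 2·x₁ - x₂^2, 3·x₁^2 - 2·x₁·x₂ - 4], [4·x₁·x₂ - 8·x₁, 2·x₁^2 - 5]].
At the point, J = [[-32.250, 18.000], [-4.000, 3.000]] (det J = -24.750).
Solving J·Δ = −F gives Δ = (7.818, 12.258).
Then the next iterate is (x₁, x₂)₁ = (5.818, 14.758).
Re-evaluating at (5.818, 14.758): F = (141.60295, 792.90425), so ‖F‖₂ = 805.449.

805.449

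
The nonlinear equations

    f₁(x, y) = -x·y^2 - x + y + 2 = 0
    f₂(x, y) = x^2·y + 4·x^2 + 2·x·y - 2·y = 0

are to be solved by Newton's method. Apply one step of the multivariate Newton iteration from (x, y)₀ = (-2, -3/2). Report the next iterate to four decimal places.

At (-2, -3/2): F = (7.0000, 19.0000).
Jacobian J = [[-y^2 - 1, -2·x·y + 1], [2·x·y + 8·x + 2·y, x^2 + 2·x - 2]].
At the point, J = [[-3.2500, -5.0000], [-13.0000, -2.0000]] (det J = -58.5000).
Solving J·Δ = −F gives Δ = (1.3846, 0.5000).
Then the next iterate is (x, y)₁ = (-0.6154, -1.0000).

(-0.6154, -1.0000)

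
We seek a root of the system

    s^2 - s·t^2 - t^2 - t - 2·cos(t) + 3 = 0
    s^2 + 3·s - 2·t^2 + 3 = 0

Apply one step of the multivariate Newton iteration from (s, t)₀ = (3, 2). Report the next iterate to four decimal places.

At (3, 2): F = (-5.167706, 13.0000).
Jacobian J = [[2·s - t^2, -2·s·t - 2·t + 2·sin(t) - 1], [2·s + 3, -4·t]].
At the point, J = [[2.0000, -15.181405], [9.0000, -8.0000]] (det J = 120.632646).
Solving J·Δ = −F gives Δ = (-1.9787, -0.6011).
Then the next iterate is (s, t)₁ = (1.0213, 1.3989).

(1.0213, 1.3989)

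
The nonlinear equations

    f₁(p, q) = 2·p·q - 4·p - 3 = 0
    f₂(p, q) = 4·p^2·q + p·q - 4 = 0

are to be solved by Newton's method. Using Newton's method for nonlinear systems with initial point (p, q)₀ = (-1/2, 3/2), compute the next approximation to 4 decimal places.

At (-1/2, 3/2): F = (-2.5000, -3.2500).
Jacobian J = [[2·q - 4, 2·p], [8·p·q + q, 4·p^2 + p]].
At the point, J = [[-1.0000, -1.0000], [-4.5000, 0.5000]] (det J = -5.0000).
Solving J·Δ = −F gives Δ = (-0.9000, -1.6000).
Then the next iterate is (p, q)₁ = (-1.4000, -0.1000).

(-1.4000, -0.1000)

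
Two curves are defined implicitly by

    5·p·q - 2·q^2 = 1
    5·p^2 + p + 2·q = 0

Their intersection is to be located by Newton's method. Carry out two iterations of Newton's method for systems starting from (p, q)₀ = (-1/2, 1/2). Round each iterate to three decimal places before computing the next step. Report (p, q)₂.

(-0.813, -0.631)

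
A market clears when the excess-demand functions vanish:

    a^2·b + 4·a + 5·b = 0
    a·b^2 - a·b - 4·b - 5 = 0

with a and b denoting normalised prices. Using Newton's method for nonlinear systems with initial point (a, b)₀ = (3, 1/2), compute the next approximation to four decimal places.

At (3, 1/2): F = (19.0000, -7.7500).
Jacobian J = [[2·a·b + 4, a^2 + 5], [b^2 - b, 2·a·b - a - 4]].
At the point, J = [[7.0000, 14.0000], [-0.2500, -4.0000]] (det J = -24.5000).
Solving J·Δ = −F gives Δ = (1.3265, -2.0204).
Then the next iterate is (a, b)₁ = (4.3265, -1.5204).

(4.3265, -1.5204)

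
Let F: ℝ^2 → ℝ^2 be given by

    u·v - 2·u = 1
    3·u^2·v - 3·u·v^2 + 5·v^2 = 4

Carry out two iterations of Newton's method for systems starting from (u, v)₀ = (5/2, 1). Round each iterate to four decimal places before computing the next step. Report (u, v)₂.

(-6.3691, 0.1970)

At (5/2, 1): F = (-3.5000, 12.2500).
Jacobian J = [[v - 2, u], [6·u·v - 3·v^2, 3·u^2 - 6·u·v + 10·v]].
At the point, J = [[-1.0000, 2.5000], [12.0000, 13.7500]] (det J = -43.7500).
Solving J·Δ = −F gives Δ = (-1.8000, 0.6800).
Then the next iterate is (u, v)₁ = (0.7000, 1.6800).
Round to (0.7000, 1.6800) and repeat: F = (-1.2240, 6.654560), J = [[-0.3200, 0.7000], [-1.4112, 11.2140]].
Δ = (-7.0691, -1.4830), so (u, v)₂ = (-6.3691, 0.1970).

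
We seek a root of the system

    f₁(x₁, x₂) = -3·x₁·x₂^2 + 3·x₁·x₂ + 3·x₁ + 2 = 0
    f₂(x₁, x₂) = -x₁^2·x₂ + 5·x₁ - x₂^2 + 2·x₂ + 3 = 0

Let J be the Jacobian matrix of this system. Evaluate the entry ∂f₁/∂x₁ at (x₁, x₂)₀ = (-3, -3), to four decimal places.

-33.0000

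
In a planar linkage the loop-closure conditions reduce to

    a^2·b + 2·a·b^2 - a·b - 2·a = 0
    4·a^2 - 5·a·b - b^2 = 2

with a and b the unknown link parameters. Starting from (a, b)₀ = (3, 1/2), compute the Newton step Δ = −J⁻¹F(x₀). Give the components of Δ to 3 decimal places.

(-1.062, 0.214)

At (3, 1/2): F = (-1.500, 26.250).
Jacobian J = [[2·a·b + 2·b^2 - b - 2, a^2 + 4·a·b - a], [8·a - 5·b, -5·a - 2·b]].
At the point, J = [[1.000, 12.000], [21.500, -16.000]] (det J = -274.000).
Solving J·Δ = −F gives Δ = (-1.062, 0.214).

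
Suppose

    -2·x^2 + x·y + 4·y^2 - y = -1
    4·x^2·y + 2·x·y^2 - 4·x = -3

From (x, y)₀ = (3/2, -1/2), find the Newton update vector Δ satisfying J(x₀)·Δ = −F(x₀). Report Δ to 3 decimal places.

(-0.555, 0.246)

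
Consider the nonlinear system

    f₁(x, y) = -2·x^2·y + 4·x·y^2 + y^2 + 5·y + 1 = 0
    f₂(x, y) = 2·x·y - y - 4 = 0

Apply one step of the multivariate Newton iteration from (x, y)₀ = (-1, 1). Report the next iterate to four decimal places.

At (-1, 1): F = (1.0000, -7.0000).
Jacobian J = [[-4·x·y + 4·y^2, -2·x^2 + 8·x·y + 2·y + 5], [2·y, 2·x - 1]].
At the point, J = [[8.0000, -3.0000], [2.0000, -3.0000]] (det J = -18.0000).
Solving J·Δ = −F gives Δ = (-1.3333, -3.2222).
Then the next iterate is (x, y)₁ = (-2.3333, -2.2222).

(-2.3333, -2.2222)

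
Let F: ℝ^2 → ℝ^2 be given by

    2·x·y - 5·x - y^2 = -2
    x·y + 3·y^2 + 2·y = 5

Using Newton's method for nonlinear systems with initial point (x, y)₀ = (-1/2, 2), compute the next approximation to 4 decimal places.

At (-1/2, 2): F = (-1.5000, 10.0000).
Jacobian J = [[2·y - 5, 2·x - 2·y], [y, x + 6·y + 2]].
At the point, J = [[-1.0000, -5.0000], [2.0000, 13.5000]] (det J = -3.5000).
Solving J·Δ = −F gives Δ = (8.5000, -2.0000).
Then the next iterate is (x, y)₁ = (8.0000, 0.0000).

(8.0000, 0.0000)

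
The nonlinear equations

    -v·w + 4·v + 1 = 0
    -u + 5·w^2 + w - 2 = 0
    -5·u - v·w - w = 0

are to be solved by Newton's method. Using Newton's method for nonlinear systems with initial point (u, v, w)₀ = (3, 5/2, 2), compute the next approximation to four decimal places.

(0.8919, -1.6374, 1.0901)

At (3, 5/2, 2): F = (6.0000, 17.0000, -22.0000).
Jacobian J = [[0, -w + 4, -v], [-1, 0, 10·w + 1], [-5, -w, -v - 1]].
At the point, J = [[0.0000, 2.0000, -2.5000], [-1.0000, 0.0000, 21.0000], [-5.0000, -2.0000, -3.5000]] (det J = -222.0000).
Solving J·Δ = −F gives Δ = (-2.1081, -4.1374, -0.9099).
Then the next iterate is (u, v, w)₁ = (0.8919, -1.6374, 1.0901).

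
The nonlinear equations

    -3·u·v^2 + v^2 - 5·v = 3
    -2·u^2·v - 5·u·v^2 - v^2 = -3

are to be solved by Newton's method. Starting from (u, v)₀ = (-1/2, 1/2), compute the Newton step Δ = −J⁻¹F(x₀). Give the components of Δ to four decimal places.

At (-1/2, 1/2): F = (-4.8750, 3.1250).
Jacobian J = [[-3·v^2, -6·u·v + 2·v - 5], [-4·u·v - 5·v^2, -2·u^2 - 10·u·v - 2·v]].
At the point, J = [[-0.7500, -2.5000], [-0.2500, 1.0000]] (det J = -1.3750).
Solving J·Δ = −F gives Δ = (2.1364, -2.5909).

(2.1364, -2.5909)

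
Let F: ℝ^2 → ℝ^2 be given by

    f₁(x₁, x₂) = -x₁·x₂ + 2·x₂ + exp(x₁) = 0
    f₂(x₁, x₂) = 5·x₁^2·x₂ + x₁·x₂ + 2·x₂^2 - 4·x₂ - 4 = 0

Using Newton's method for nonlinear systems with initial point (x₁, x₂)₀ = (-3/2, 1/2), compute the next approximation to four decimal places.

(-2.2819, -0.1256)

At (-3/2, 1/2): F = (1.973130, -0.6250).
Jacobian J = [[-x₂ + exp(x₁), -x₁ + 2], [10·x₁·x₂ + x₂, 5·x₁^2 + x₁ + 4·x₂ - 4]].
At the point, J = [[-0.276870, 3.5000], [-7.0000, 7.7500]] (det J = 22.354259).
Solving J·Δ = −F gives Δ = (-0.7819, -0.6256).
Then the next iterate is (x₁, x₂)₁ = (-2.2819, -0.1256).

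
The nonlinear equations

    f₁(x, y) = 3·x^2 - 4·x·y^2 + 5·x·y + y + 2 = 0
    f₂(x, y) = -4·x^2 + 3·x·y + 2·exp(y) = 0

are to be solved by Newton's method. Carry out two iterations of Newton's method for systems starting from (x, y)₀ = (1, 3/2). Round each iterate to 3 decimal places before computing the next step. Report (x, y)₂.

(-1.325, -0.049)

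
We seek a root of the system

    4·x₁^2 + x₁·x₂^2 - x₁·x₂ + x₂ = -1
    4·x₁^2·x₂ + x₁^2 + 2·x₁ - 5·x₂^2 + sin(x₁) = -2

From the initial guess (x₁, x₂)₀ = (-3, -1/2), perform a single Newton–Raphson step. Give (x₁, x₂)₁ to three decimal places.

(-1.498, -0.406)

At (-3, -1/2): F = (34.250, -14.39112).
Jacobian J = [[8·x₁ + x₂^2 - x₂, 2·x₁·x₂ - x₁ + 1], [8·x₁·x₂ + 2·x₁ + cos(x₁) + 2, 4·x₁^2 - 10·x₂]].
At the point, J = [[-23.250, 7.000], [7.01001, 41.000]] (det J = -1002.32005).
Solving J·Δ = −F gives Δ = (1.502, 0.094).
Then the next iterate is (x₁, x₂)₁ = (-1.498, -0.406).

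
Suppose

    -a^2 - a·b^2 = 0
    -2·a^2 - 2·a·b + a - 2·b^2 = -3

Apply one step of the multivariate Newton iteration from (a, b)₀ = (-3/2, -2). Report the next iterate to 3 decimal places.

(-0.395, -1.559)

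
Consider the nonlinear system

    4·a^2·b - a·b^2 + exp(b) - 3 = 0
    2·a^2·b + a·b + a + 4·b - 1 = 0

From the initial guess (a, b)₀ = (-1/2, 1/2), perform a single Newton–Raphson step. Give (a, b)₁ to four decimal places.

At (-1/2, 1/2): F = (-0.726279, 0.5000).
Jacobian J = [[8·a·b - b^2, 4·a^2 - 2·a·b + exp(b)], [4·a·b + b + 1, 2·a^2 + a + 4]].
At the point, J = [[-2.2500, 3.148721], [0.5000, 4.0000]] (det J = -10.574361).
Solving J·Δ = −F gives Δ = (-0.4236, -0.0720).
Then the next iterate is (a, b)₁ = (-0.9236, 0.4280).

(-0.9236, 0.4280)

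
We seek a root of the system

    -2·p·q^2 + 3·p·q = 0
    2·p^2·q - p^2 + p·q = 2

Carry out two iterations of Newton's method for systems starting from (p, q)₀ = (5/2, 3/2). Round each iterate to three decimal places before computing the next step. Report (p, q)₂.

(0.792, 1.500)

At (5/2, 3/2): F = (0.000, 14.250).
Jacobian J = [[-2·q^2 + 3·q, -4·p·q + 3·p], [4·p·q - 2·p + q, 2·p^2 + p]].
At the point, J = [[0.000, -7.500], [11.500, 15.000]] (det J = 86.250).
Solving J·Δ = −F gives Δ = (-1.239, 0.000).
Then the next iterate is (p, q)₁ = (1.261, 1.500).
Round to (1.261, 1.500) and repeat: F = (0.000, 3.07174), J = [[0.000, -3.783], [6.544, 4.44124]].
Δ = (-0.469, 0.000), so (p, q)₂ = (0.792, 1.500).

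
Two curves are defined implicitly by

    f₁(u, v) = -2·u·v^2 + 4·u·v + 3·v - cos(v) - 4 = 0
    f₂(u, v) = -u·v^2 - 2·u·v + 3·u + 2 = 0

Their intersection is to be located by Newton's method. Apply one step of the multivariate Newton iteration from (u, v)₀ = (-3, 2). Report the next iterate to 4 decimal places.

(-0.1467, 1.8481)

At (-3, 2): F = (2.416147, 17.0000).
Jacobian J = [[-2·v^2 + 4·v, -4·u·v + 4·u + sin(v) + 3], [-v^2 - 2·v + 3, -2·u·v - 2·u]].
At the point, J = [[0.0000, 15.909297], [-5.0000, 18.0000]] (det J = 79.546487).
Solving J·Δ = −F gives Δ = (2.8533, -0.1519).
Then the next iterate is (u, v)₁ = (-0.1467, 1.8481).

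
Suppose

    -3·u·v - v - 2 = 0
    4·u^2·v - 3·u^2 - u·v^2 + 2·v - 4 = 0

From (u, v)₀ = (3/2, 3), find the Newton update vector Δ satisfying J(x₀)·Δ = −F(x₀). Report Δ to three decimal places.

At (3/2, 3): F = (-18.500, 8.750).
Jacobian J = [[-3·v, -3·u - 1], [8·u·v - 6·u - v^2, 4·u^2 - 2·u·v + 2]].
At the point, J = [[-9.000, -5.500], [18.000, 2.000]] (det J = 81.000).
Solving J·Δ = −F gives Δ = (-0.137, -3.139).

(-0.137, -3.139)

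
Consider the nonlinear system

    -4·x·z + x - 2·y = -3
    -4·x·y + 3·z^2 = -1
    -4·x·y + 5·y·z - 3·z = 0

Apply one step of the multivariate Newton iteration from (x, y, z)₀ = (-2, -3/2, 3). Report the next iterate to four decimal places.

At (-2, -3/2, 3): F = (28.0000, 16.0000, -43.5000).
Jacobian J = [[-4·z + 1, -2, -4·x], [-4·y, -4·x, 6·z], [-4·y, -4·x + 5·z, 5·y - 3]].
At the point, J = [[-11.0000, -2.0000, 8.0000], [6.0000, 8.0000, 18.0000], [6.0000, 23.0000, -10.5000]] (det J = 5856.0000).
Solving J·Δ = −F gives Δ = (1.1930, 0.8253, -1.6533).
Then the next iterate is (x, y, z)₁ = (-0.8070, -0.6747, 1.3467).

(-0.8070, -0.6747, 1.3467)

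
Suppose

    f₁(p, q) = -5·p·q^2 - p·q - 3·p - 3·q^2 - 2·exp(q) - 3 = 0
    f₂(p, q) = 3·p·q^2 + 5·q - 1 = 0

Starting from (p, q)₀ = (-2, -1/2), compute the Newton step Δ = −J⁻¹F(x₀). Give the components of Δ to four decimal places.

(-0.0863, 0.4604)

At (-2, -1/2): F = (2.536939, -5.0000).
Jacobian J = [[-5·q^2 - q - 3, -10·p·q - p - 6·q - 2·exp(q)], [3·q^2, 6·p·q + 5]].
At the point, J = [[-3.7500, -6.213061], [0.7500, 11.0000]] (det J = -36.590204).
Solving J·Δ = −F gives Δ = (-0.0863, 0.4604).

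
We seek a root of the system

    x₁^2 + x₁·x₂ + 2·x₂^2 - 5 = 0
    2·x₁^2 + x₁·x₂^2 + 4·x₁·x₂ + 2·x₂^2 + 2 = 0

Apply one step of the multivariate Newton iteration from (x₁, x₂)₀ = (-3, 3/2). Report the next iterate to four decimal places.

At (-3, 3/2): F = (4.0000, -0.2500).
Jacobian J = [[2·x₁ + x₂, x₁ + 4·x₂], [4·x₁ + x₂^2 + 4·x₂, 2·x₁·x₂ + 4·x₁ + 4·x₂]].
At the point, J = [[-4.5000, 3.0000], [-3.7500, -15.0000]] (det J = 78.7500).
Solving J·Δ = −F gives Δ = (0.7524, -0.2048).
Then the next iterate is (x₁, x₂)₁ = (-2.2476, 1.2952).

(-2.2476, 1.2952)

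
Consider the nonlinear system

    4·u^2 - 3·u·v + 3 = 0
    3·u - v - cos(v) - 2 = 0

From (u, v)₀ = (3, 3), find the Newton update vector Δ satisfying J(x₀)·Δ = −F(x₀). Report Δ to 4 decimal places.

(-2.4512, -2.7520)

At (3, 3): F = (12.0000, 4.989992).
Jacobian J = [[8·u - 3·v, -3·u], [3, sin(v) - 1]].
At the point, J = [[15.0000, -9.0000], [3.0000, -0.858880]] (det J = 14.116800).
Solving J·Δ = −F gives Δ = (-2.4512, -2.7520).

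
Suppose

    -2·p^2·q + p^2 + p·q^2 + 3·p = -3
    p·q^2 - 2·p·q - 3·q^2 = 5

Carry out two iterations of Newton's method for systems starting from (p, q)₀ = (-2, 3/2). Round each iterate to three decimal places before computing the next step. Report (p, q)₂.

At (-2, 3/2): F = (-15.500, -10.250).
Jacobian J = [[-4·p·q + 2·p + q^2 + 3, -2·p^2 + 2·p·q], [q^2 - 2·q, 2·p·q - 2·p - 6·q]].
At the point, J = [[13.250, -14.000], [-0.750, -11.000]] (det J = -156.250).
Solving J·Δ = −F gives Δ = (0.173, -0.944).
Then the next iterate is (p, q)₁ = (-1.827, 0.556).
Round to (-1.827, 0.556) and repeat: F = (-3.41964, -4.46058), J = [[3.71838, -8.70748], [-0.80286, -1.71362]].
Δ = (-2.468, -1.447), so (p, q)₂ = (-4.295, -0.891).

(-4.295, -0.891)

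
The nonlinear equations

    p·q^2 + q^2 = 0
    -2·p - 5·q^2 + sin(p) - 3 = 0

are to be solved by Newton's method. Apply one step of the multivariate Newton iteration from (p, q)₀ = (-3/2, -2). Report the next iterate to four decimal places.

At (-3/2, -2): F = (-2.0000, -20.997495).
Jacobian J = [[q^2, 2·p·q + 2·q], [cos(p) - 2, -10·q]].
At the point, J = [[4.0000, 2.0000], [-1.929263, 20.0000]] (det J = 83.858526).
Solving J·Δ = −F gives Δ = (-0.0238, 1.0476).
Then the next iterate is (p, q)₁ = (-1.5238, -0.9524).

(-1.5238, -0.9524)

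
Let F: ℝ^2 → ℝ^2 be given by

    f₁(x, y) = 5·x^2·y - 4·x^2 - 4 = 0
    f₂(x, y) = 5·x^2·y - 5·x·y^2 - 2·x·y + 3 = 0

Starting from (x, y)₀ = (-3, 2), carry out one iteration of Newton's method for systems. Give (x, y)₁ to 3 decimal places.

At (-3, 2): F = (50.000, 165.000).
Jacobian J = [[10·x·y - 8·x, 5·x^2], [10·x·y - 5·y^2 - 2·y, 5·x^2 - 10·x·y - 2·x]].
At the point, J = [[-36.000, 45.000], [-84.000, 111.000]] (det J = -216.000).
Solving J·Δ = −F gives Δ = (-8.681, -8.056).
Then the next iterate is (x, y)₁ = (-11.681, -6.056).

(-11.681, -6.056)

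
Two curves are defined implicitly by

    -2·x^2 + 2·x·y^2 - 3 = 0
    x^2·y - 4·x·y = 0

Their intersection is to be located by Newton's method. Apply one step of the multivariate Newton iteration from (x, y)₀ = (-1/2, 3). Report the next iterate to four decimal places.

(-0.2250, 1.8333)

At (-1/2, 3): F = (-12.5000, 6.7500).
Jacobian J = [[-4·x + 2·y^2, 4·x·y], [2·x·y - 4·y, x^2 - 4·x]].
At the point, J = [[20.0000, -6.0000], [-15.0000, 2.2500]] (det J = -45.0000).
Solving J·Δ = −F gives Δ = (0.2750, -1.1667).
Then the next iterate is (x, y)₁ = (-0.2250, 1.8333).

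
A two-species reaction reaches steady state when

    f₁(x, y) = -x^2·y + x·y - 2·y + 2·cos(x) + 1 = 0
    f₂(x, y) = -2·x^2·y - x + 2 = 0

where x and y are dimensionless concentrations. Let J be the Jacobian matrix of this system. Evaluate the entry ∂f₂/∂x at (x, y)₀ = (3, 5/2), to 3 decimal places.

∂f₂/∂x = -4·x·y - 1.
At (3, 5/2) this is -31.000.

-31.000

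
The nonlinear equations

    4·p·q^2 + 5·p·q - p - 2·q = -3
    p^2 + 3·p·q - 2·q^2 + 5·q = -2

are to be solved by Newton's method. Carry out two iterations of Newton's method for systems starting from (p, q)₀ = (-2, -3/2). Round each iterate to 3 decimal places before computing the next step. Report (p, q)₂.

At (-2, -3/2): F = (5.000, 3.000).
Jacobian J = [[4·q^2 + 5·q - 1, 8·p·q + 5·p - 2], [2·p + 3·q, 3·p - 4·q + 5]].
At the point, J = [[0.500, 12.000], [-8.500, 5.000]] (det J = 104.500).
Solving J·Δ = −F gives Δ = (0.105, -0.421).
Then the next iterate is (p, q)₁ = (-1.895, -1.921).
Round to (-1.895, -1.921) and repeat: F = (-1.03355, -0.47357), J = [[4.15596, 17.64736], [-9.553, 6.999]].
Δ = (-0.006, 0.060), so (p, q)₂ = (-1.901, -1.861).

(-1.901, -1.861)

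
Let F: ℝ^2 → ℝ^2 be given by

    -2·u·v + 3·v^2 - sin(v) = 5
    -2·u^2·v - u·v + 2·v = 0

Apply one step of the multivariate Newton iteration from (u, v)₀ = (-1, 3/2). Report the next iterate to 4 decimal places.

(-1.2423, 1.0902)

At (-1, 3/2): F = (3.752505, 1.5000).
Jacobian J = [[-2·v, -2·u + 6·v - cos(v)], [-4·u·v - v, -2·u^2 - u + 2]].
At the point, J = [[-3.0000, 10.929263], [4.5000, 1.0000]] (det J = -52.181683).
Solving J·Δ = −F gives Δ = (-0.2423, -0.4098).
Then the next iterate is (u, v)₁ = (-1.2423, 1.0902).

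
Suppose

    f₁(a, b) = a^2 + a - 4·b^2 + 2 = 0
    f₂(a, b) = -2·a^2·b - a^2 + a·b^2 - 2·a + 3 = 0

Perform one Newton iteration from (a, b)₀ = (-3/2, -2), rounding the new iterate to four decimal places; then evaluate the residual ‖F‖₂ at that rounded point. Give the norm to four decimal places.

4.1939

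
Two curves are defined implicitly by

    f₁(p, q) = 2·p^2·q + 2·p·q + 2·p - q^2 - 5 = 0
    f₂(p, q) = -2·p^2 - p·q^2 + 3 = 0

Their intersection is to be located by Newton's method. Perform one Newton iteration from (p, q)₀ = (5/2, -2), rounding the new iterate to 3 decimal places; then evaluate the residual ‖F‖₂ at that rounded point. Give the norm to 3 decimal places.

At (5/2, -2): F = (-39.000, -19.500).
Jacobian J = [[4·p·q + 2·q + 2, 2·p^2 + 2·p - 2·q], [-4·p - q^2, -2·p·q]].
At the point, J = [[-22.000, 21.500], [-14.000, 10.000]] (det J = 81.000).
Solving J·Δ = −F gives Δ = (-0.361, 1.444).
Then the next iterate is (p, q)₁ = (2.139, -0.556).
Re-evaluating at (2.139, -0.556): F = (-8.49746, -6.81188), so ‖F‖₂ = 10.891.

10.891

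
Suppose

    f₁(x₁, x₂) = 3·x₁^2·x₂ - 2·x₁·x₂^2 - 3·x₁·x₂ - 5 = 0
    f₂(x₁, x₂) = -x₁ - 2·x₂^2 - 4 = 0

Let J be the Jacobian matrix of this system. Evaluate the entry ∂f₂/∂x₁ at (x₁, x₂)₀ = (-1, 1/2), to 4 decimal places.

-1.0000

∂f₂/∂x₁ = -1.
At (-1, 1/2) this is -1.0000.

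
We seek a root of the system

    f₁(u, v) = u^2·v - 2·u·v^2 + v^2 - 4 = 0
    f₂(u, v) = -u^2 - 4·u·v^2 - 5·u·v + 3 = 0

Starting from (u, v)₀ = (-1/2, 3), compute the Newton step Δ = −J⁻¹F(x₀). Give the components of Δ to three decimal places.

At (-1/2, 3): F = (14.750, 28.250).
Jacobian J = [[2·u·v - 2·v^2, u^2 - 4·u·v + 2·v], [-2·u - 4·v^2 - 5·v, -8·u·v - 5·u]].
At the point, J = [[-21.000, 12.250], [-50.000, 14.500]] (det J = 308.000).
Solving J·Δ = −F gives Δ = (0.429, -0.468).

(0.429, -0.468)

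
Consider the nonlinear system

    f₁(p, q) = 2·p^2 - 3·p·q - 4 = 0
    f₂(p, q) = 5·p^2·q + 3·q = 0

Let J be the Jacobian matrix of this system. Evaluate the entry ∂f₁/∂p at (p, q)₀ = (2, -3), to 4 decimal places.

17.0000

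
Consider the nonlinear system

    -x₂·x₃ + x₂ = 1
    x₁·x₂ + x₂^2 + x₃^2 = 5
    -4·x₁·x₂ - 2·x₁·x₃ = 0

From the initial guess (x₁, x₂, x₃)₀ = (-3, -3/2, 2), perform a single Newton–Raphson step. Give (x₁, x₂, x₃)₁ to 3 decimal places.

(-0.462, -1.317, 1.788)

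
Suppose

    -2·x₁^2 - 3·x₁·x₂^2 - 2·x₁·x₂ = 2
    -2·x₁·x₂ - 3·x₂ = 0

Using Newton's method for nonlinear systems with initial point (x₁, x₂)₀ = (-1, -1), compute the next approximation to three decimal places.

At (-1, -1): F = (-3.000, 1.000).
Jacobian J = [[-4·x₁ - 3·x₂^2 - 2·x₂, -6·x₁·x₂ - 2·x₁], [-2·x₂, -2·x₁ - 3]].
At the point, J = [[3.000, -4.000], [2.000, -1.000]] (det J = 5.000).
Solving J·Δ = −F gives Δ = (-1.400, -1.800).
Then the next iterate is (x₁, x₂)₁ = (-2.400, -2.800).

(-2.400, -2.800)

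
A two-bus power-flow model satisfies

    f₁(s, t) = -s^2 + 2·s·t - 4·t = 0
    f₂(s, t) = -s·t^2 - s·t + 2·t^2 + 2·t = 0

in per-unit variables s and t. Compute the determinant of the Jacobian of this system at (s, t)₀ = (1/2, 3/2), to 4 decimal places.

0.7500

J = [[-2·s + 2·t, 2·s - 4], [-t^2 - t, -2·s·t - s + 4·t + 2]].
At the point, J = [[2.0000, -3.0000], [-3.7500, 6.0000]].
det J = 0.7500.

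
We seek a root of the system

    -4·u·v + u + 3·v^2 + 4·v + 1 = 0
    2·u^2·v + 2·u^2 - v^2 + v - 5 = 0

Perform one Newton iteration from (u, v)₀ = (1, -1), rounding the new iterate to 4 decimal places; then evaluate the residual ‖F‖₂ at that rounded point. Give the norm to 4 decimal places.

3.7643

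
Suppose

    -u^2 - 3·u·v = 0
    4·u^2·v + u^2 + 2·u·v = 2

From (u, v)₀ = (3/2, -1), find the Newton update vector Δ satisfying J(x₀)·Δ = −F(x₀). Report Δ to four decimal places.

(-0.5227, 0.5000)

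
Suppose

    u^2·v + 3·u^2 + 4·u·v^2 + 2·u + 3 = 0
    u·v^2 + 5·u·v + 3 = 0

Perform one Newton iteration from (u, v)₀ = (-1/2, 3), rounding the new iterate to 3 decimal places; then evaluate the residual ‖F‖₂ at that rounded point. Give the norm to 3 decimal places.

At (-1/2, 3): F = (-14.500, -9.000).
Jacobian J = [[2·u·v + 6·u + 4·v^2 + 2, u^2 + 8·u·v], [v^2 + 5·v, 2·u·v + 5·u]].
At the point, J = [[32.000, -11.750], [24.000, -5.500]] (det J = 106.000).
Solving J·Δ = −F gives Δ = (0.245, -0.566).
Then the next iterate is (u, v)₁ = (-0.255, 2.434).
Re-evaluating at (-0.255, 2.434): F = (-3.19950, -1.61406), so ‖F‖₂ = 3.584.

3.584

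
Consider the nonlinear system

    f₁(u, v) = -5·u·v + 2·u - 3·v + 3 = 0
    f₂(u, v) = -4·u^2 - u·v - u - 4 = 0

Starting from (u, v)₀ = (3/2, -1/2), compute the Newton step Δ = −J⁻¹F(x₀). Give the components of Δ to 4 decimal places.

(-1.1685, 0.5707)

At (3/2, -1/2): F = (11.2500, -13.7500).
Jacobian J = [[-5·v + 2, -5·u - 3], [-8·u - v - 1, -u]].
At the point, J = [[4.5000, -10.5000], [-12.5000, -1.5000]] (det J = -138.0000).
Solving J·Δ = −F gives Δ = (-1.1685, 0.5707).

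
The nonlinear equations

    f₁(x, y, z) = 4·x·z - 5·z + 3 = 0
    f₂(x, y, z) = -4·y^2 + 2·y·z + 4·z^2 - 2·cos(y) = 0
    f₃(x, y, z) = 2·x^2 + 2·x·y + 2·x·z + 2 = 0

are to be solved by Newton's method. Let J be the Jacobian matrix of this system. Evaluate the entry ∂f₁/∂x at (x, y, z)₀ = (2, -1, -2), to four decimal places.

-8.0000

∂f₁/∂x = 4·z.
At (2, -1, -2) this is -8.0000.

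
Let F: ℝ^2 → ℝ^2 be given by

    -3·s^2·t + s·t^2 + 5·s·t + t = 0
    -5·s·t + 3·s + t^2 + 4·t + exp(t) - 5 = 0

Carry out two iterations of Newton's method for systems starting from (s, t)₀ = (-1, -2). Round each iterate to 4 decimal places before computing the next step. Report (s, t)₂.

(-0.8613, 1.6699)

At (-1, -2): F = (10.0000, -21.864665).
Jacobian J = [[-6·s·t + t^2 + 5·t, -3·s^2 + 2·s·t + 5·s + 1], [-5·t + 3, -5·s + 2·t + exp(t) + 4]].
At the point, J = [[-18.0000, -3.0000], [13.0000, 5.135335]] (det J = -53.436035).
Solving J·Δ = −F gives Δ = (-0.2665, 4.9323).
Then the next iterate is (s, t)₁ = (-1.2665, 2.9323).
Round to (-1.2665, 2.9323) and repeat: F = (-40.636766, 48.867627), J = [[45.542431, -17.572083], [-11.6615, 34.967854]].
Δ = (0.4052, -1.2624), so (s, t)₂ = (-0.8613, 1.6699).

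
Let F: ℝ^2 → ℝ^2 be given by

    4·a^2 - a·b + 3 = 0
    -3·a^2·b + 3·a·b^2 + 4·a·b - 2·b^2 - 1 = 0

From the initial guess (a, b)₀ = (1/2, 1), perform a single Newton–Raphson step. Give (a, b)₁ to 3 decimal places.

At (1/2, 1): F = (3.500, -0.250).
Jacobian J = [[8·a - b, -a], [-6·a·b + 3·b^2 + 4·b, -3·a^2 + 6·a·b + 4·a - 4·b]].
At the point, J = [[3.000, -0.500], [4.000, 0.250]] (det J = 2.750).
Solving J·Δ = −F gives Δ = (-0.273, 5.364).
Then the next iterate is (a, b)₁ = (0.227, 6.364).

(0.227, 6.364)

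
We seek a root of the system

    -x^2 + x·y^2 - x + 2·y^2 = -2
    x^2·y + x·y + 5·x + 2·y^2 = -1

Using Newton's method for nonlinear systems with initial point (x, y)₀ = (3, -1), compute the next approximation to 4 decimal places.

At (3, -1): F = (-5.0000, 6.0000).
Jacobian J = [[-2·x + y^2 - 1, 2·x·y + 4·y], [2·x·y + y + 5, x^2 + x + 4·y]].
At the point, J = [[-6.0000, -10.0000], [-2.0000, 8.0000]] (det J = -68.0000).
Solving J·Δ = −F gives Δ = (0.2941, -0.6765).
Then the next iterate is (x, y)₁ = (3.2941, -1.6765).

(3.2941, -1.6765)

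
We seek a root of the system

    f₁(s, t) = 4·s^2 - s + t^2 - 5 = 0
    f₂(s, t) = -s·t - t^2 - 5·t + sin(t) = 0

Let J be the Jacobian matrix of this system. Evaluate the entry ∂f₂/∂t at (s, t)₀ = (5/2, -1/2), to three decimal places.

∂f₂/∂t = -s - 2·t + cos(t) - 5.
At (5/2, -1/2) this is -5.622.

-5.622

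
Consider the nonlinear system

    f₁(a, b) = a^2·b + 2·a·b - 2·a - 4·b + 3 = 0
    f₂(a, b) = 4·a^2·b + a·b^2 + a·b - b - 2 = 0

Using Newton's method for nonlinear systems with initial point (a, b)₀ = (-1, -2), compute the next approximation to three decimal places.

At (-1, -2): F = (15.000, -10.000).
Jacobian J = [[2·a·b + 2·b - 2, a^2 + 2·a - 4], [8·a·b + b^2 + b, 4·a^2 + 2·a·b + a - 1]].
At the point, J = [[-2.000, -5.000], [18.000, 6.000]] (det J = 78.000).
Solving J·Δ = −F gives Δ = (-0.513, 3.205).
Then the next iterate is (a, b)₁ = (-1.513, 1.205).

(-1.513, 1.205)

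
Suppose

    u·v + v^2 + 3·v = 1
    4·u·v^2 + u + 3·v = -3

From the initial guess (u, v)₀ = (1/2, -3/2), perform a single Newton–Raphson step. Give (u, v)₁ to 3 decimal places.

At (1/2, -3/2): F = (-4.000, 3.500).
Jacobian J = [[v, u + 2·v + 3], [4·v^2 + 1, 8·u·v + 3]].
At the point, J = [[-1.500, 0.500], [10.000, -3.000]] (det J = -0.500).
Solving J·Δ = −F gives Δ = (20.500, 69.500).
Then the next iterate is (u, v)₁ = (21.000, 68.000).

(21.000, 68.000)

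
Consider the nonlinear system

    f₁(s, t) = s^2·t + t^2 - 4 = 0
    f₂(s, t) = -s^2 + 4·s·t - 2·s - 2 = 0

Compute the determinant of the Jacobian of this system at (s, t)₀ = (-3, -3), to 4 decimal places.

-192.0000

J = [[2·s·t, s^2 + 2·t], [-2·s + 4·t - 2, 4·s]].
At the point, J = [[18.0000, 3.0000], [-8.0000, -12.0000]].
det J = -192.0000.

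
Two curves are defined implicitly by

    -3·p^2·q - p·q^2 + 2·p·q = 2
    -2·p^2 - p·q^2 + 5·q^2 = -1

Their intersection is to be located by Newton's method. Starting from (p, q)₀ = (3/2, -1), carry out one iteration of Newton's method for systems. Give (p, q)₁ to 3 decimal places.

At (3/2, -1): F = (0.250, 0.000).
Jacobian J = [[-6·p·q - q^2 + 2·q, -3·p^2 - 2·p·q + 2·p], [-4·p - q^2, -2·p·q + 10·q]].
At the point, J = [[6.000, -0.750], [-7.000, -7.000]] (det J = -47.250).
Solving J·Δ = −F gives Δ = (-0.037, 0.037).
Then the next iterate is (p, q)₁ = (1.463, -0.963).

(1.463, -0.963)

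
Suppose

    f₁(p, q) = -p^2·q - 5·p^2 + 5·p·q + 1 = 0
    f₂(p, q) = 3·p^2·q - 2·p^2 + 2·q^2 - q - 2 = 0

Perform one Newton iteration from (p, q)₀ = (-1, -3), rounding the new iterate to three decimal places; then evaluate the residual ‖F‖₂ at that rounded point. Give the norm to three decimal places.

3.902

At (-1, -3): F = (14.000, 8.000).
Jacobian J = [[-2·p·q - 10·p + 5·q, -p^2 + 5·p], [6·p·q - 4·p, 3·p^2 + 4·q - 1]].
At the point, J = [[-11.000, -6.000], [22.000, -10.000]] (det J = 242.000).
Solving J·Δ = −F gives Δ = (0.380, 1.636).
Then the next iterate is (p, q)₁ = (-0.620, -1.364).
Re-evaluating at (-0.620, -1.364): F = (3.83072, 0.74323), so ‖F‖₂ = 3.902.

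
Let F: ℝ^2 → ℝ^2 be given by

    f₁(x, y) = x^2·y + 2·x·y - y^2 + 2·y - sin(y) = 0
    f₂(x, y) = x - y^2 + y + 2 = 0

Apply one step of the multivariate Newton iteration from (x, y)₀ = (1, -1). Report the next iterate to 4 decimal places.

At (1, -1): F = (-5.158529, 1.0000).
Jacobian J = [[2·x·y + 2·y, x^2 + 2·x - 2·y - cos(y) + 2], [1, -2·y + 1]].
At the point, J = [[-4.0000, 6.459698], [1.0000, 3.0000]] (det J = -18.459698).
Solving J·Δ = −F gives Δ = (-1.1883, 0.0628).
Then the next iterate is (x, y)₁ = (-0.1883, -0.9372).

(-0.1883, -0.9372)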